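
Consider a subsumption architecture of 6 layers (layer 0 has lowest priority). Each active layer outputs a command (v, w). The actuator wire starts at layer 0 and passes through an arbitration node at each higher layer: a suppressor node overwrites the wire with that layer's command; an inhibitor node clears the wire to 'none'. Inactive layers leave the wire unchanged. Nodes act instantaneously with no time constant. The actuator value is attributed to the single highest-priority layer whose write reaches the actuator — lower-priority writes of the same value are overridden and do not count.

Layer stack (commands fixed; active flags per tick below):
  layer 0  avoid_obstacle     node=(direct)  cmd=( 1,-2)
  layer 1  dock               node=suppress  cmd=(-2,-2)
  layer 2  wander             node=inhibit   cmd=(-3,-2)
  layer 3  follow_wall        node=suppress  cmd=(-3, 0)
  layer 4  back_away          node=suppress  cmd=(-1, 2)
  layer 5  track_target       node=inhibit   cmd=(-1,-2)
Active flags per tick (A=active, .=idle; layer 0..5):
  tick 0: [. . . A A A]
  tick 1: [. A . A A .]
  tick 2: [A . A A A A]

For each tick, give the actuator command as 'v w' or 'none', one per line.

tick 0:
  layer 0 (avoid_obstacle) idle — none
  layer 1 (dock) idle — unchanged: none
  layer 2 (wander) idle — unchanged: none
  layer 3 (follow_wall) active — suppresses: (-3, 0)
  layer 4 (back_away) active — suppresses: (-1, 2)
  layer 5 (track_target) active — inhibits: none
  → actuator none
tick 1:
  layer 0 (avoid_obstacle) idle — none
  layer 1 (dock) active — suppresses: (-2, -2)
  layer 2 (wander) idle — unchanged: (-2, -2)
  layer 3 (follow_wall) active — suppresses: (-3, 0)
  layer 4 (back_away) active — suppresses: (-1, 2)
  layer 5 (track_target) idle — unchanged: (-1, 2)
  → actuator (-1, 2)
tick 2:
  layer 0 (avoid_obstacle) active — direct: (1, -2)
  layer 1 (dock) idle — unchanged: (1, -2)
  layer 2 (wander) active — inhibits: none
  layer 3 (follow_wall) active — suppresses: (-3, 0)
  layer 4 (back_away) active — suppresses: (-1, 2)
  layer 5 (track_target) active — inhibits: none
  → actuator none

none
-1 2
none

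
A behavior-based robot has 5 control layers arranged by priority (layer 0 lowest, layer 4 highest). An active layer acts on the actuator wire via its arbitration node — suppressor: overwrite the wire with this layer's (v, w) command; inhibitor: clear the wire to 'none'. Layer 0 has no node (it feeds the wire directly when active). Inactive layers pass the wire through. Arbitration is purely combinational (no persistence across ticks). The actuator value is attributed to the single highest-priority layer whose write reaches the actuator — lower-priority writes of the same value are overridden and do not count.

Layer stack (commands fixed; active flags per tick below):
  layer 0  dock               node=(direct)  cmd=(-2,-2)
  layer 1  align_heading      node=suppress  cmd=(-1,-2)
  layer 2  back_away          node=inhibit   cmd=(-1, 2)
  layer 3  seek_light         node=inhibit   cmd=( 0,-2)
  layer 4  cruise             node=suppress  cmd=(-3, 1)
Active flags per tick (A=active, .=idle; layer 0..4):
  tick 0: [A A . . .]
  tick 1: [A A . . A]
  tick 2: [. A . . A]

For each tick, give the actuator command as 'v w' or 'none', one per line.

tick 0:
  layer 0 (dock) active — direct: (-2, -2)
  layer 1 (align_heading) active — suppresses: (-1, -2)
  layer 2 (back_away) idle — unchanged: (-1, -2)
  layer 3 (seek_light) idle — unchanged: (-1, -2)
  layer 4 (cruise) idle — unchanged: (-1, -2)
  → actuator (-1, -2)
tick 1:
  layer 0 (dock) active — direct: (-2, -2)
  layer 1 (align_heading) active — suppresses: (-1, -2)
  layer 2 (back_away) idle — unchanged: (-1, -2)
  layer 3 (seek_light) idle — unchanged: (-1, -2)
  layer 4 (cruise) active — suppresses: (-3, 1)
  → actuator (-3, 1)
tick 2:
  layer 0 (dock) idle — none
  layer 1 (align_heading) active — suppresses: (-1, -2)
  layer 2 (back_away) idle — unchanged: (-1, -2)
  layer 3 (seek_light) idle — unchanged: (-1, -2)
  layer 4 (cruise) active — suppresses: (-3, 1)
  → actuator (-3, 1)

-1 -2
-3 1
-3 1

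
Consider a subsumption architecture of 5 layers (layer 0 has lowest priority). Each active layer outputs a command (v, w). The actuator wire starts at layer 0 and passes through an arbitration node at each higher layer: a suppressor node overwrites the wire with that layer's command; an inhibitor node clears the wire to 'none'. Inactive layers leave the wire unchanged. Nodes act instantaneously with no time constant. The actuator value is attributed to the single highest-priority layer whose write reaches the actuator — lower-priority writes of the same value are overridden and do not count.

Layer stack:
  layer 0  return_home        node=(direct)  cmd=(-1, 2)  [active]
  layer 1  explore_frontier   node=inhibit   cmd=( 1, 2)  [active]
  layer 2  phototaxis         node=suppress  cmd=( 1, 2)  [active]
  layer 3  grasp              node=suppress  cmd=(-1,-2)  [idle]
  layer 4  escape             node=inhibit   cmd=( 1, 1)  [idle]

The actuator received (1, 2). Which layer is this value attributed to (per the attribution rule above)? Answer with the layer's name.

phototaxis

[0] return_home on; wire := (-1, 2)
[1] explore_frontier on (inhibit); wire := none
[2] phototaxis on (suppress); wire := (1, 2)
[3] grasp off; pass (1, 2)
[4] escape off; pass (1, 2)
output (1, 2)
last writer: layer 2 = phototaxis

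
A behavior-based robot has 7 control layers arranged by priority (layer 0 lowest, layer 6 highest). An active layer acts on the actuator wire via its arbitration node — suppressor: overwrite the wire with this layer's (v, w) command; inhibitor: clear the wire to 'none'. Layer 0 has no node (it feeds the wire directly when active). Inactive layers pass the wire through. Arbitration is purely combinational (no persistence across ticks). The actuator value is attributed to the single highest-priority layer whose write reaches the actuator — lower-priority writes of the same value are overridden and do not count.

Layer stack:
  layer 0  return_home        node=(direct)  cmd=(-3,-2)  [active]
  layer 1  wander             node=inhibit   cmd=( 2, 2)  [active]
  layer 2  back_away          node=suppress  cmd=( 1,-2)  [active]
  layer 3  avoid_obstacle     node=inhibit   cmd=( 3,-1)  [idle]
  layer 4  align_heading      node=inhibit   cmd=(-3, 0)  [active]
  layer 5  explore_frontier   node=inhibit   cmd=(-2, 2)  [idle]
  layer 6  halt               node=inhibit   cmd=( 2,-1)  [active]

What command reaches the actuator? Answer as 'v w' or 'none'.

L0 return_home: active, feeds wire = (-3, -2)
L1 wander: active, inhibitor → wire = none
L2 back_away: active, suppressor → wire = (1, -2)
L3 avoid_obstacle: idle → wire stays (1, -2)
L4 align_heading: active, inhibitor → wire = none
L5 explore_frontier: idle → wire stays none
L6 halt: active, inhibitor → wire = none
actuator = none

none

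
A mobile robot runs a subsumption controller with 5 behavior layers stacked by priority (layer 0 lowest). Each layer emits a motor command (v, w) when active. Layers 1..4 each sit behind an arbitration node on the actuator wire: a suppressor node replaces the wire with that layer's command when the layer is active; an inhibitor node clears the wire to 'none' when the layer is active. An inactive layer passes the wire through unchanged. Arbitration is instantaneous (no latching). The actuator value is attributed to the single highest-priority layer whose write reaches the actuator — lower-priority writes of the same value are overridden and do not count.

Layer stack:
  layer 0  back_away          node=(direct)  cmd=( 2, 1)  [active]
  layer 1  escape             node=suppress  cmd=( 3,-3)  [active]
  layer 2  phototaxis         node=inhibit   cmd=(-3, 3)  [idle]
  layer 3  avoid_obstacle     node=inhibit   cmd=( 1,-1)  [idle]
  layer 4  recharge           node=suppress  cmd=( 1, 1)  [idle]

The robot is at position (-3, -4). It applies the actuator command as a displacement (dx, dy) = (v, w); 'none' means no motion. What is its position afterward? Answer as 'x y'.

0 -7

[0] back_away on; wire := (2, 1)
[1] escape on (suppress); wire := (3, -3)
[2] phototaxis off; pass (3, -3)
[3] avoid_obstacle off; pass (3, -3)
[4] recharge off; pass (3, -3)
output (3, -3)
position: (-3, -4) + (3, -3) = (0, -7)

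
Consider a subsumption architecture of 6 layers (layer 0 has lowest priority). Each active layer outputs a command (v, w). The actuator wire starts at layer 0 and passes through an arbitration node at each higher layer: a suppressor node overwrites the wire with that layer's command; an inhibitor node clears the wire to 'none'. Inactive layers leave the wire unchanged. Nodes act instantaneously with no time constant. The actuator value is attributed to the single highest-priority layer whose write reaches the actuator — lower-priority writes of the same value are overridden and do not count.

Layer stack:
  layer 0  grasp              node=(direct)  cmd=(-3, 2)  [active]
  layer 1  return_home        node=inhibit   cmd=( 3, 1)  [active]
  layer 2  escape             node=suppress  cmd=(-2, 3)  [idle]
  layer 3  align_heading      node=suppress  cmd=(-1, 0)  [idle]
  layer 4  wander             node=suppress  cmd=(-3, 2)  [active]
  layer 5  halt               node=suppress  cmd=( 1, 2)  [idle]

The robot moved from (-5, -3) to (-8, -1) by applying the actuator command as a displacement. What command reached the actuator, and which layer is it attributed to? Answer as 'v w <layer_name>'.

-3 2 wander

displacement = (-8, -1) − (-5, -3) = (-3, 2)
layer 0 (grasp) active — direct: (-3, 2)
layer 1 (return_home) active — inhibits: none
layer 2 (escape) idle — unchanged: none
layer 3 (align_heading) idle — unchanged: none
layer 4 (wander) active — suppresses: (-3, 2)
layer 5 (halt) idle — unchanged: (-3, 2)
→ actuator (-3, 2) — from layer 4 (wander)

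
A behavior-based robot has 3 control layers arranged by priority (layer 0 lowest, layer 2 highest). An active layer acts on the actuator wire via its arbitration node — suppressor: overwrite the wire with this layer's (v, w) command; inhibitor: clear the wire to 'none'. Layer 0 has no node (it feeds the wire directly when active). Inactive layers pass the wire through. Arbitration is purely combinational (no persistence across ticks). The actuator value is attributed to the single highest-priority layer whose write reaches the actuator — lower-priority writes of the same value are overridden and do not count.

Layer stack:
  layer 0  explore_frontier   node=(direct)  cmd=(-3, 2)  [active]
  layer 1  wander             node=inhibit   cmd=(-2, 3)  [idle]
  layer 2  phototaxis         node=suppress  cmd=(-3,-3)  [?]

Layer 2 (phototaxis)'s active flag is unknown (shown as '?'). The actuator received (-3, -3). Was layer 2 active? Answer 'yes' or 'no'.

yes

If layer 2 is active=yes:
  actuator would be (-3, -3)
If layer 2 is active=no:
  actuator would be (-3, 2)
Observed (-3, -3), so layer 2 was active.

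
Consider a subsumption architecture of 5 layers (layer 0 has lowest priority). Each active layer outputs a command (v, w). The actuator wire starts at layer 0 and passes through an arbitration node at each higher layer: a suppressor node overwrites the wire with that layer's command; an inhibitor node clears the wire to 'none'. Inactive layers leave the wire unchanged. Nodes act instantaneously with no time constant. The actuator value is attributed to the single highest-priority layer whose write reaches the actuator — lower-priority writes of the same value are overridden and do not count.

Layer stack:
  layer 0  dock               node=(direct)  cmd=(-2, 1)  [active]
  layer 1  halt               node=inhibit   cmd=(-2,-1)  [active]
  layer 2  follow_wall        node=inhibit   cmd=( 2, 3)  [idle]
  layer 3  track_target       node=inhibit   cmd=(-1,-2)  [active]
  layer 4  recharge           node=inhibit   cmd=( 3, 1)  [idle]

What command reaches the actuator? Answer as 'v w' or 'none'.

none

layer 0 (dock) active — direct: (-2, 1)
layer 1 (halt) active — inhibits: none
layer 2 (follow_wall) idle — unchanged: none
layer 3 (track_target) active — inhibits: none
layer 4 (recharge) idle — unchanged: none
→ actuator none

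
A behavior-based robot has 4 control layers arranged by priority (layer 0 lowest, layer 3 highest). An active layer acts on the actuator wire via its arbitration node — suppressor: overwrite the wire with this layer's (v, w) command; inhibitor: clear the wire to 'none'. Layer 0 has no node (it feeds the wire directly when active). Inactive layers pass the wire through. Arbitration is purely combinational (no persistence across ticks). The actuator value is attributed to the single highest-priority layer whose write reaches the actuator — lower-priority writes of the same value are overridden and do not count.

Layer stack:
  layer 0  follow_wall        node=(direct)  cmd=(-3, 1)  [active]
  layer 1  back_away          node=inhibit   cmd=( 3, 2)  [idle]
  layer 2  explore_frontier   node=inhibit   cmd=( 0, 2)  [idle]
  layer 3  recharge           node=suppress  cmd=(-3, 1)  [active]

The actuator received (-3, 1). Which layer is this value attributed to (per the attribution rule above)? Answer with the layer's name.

[0] follow_wall on; wire := (-3, 1)
[1] back_away off; pass (-3, 1)
[2] explore_frontier off; pass (-3, 1)
[3] recharge on (suppress); wire := (-3, 1)
output (-3, 1)
last writer: layer 3 = recharge

recharge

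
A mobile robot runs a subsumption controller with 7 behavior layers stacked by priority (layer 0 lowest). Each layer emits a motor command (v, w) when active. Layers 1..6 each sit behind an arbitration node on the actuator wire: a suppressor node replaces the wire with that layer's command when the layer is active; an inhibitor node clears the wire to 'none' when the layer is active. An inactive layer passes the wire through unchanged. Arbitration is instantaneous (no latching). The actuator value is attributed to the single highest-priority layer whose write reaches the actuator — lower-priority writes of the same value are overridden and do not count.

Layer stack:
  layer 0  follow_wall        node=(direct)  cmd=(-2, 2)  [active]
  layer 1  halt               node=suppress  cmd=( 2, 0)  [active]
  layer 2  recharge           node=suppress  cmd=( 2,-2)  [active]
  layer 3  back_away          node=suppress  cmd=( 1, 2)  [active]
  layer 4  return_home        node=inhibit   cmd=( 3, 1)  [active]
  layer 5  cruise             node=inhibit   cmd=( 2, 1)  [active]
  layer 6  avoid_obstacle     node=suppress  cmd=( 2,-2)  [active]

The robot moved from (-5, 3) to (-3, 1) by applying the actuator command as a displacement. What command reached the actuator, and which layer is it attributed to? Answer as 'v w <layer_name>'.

displacement = (-3, 1) − (-5, 3) = (2, -2)
L0 follow_wall: active, feeds wire = (-2, 2)
L1 halt: active, suppressor → wire = (2, 0)
L2 recharge: active, suppressor → wire = (2, -2)
L3 back_away: active, suppressor → wire = (1, 2)
L4 return_home: active, inhibitor → wire = none
L5 cruise: active, inhibitor → wire = none
L6 avoid_obstacle: active, suppressor → wire = (2, -2)
actuator = (2, -2) — from layer 6 (avoid_obstacle)

2 -2 avoid_obstacle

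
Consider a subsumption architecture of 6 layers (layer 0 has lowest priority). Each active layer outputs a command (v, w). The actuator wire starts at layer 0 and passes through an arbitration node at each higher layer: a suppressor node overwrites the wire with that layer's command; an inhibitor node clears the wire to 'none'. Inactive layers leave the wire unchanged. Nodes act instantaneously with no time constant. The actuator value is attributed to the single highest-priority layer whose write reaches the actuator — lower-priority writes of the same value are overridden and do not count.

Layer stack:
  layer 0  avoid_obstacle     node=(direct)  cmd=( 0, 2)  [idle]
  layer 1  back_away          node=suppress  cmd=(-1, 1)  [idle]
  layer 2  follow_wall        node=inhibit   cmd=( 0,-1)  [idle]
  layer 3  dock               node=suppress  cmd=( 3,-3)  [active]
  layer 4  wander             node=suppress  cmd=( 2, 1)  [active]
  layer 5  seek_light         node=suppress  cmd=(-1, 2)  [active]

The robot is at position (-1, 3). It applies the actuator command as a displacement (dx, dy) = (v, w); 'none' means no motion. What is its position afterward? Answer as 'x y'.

-2 5

L0 avoid_obstacle: idle → wire = none
L1 back_away: idle → wire stays none
L2 follow_wall: idle → wire stays none
L3 dock: active, suppressor → wire = (3, -3)
L4 wander: active, suppressor → wire = (2, 1)
L5 seek_light: active, suppressor → wire = (-1, 2)
actuator = (-1, 2)
position: (-1, 3) + (-1, 2) = (-2, 5)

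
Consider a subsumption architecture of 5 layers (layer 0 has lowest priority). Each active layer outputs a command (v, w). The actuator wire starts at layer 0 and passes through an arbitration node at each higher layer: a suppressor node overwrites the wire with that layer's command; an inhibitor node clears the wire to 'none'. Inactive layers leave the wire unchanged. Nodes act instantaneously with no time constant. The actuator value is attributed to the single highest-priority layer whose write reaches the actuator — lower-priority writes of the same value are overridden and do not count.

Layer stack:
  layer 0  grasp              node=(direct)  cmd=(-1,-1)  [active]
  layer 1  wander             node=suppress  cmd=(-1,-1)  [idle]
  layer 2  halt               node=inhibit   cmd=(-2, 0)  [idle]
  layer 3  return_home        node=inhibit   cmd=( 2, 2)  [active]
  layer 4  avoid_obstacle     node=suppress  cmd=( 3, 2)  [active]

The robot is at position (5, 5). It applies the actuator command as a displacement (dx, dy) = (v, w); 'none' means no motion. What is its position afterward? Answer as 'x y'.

[0] grasp on; wire := (-1, -1)
[1] wander off; pass (-1, -1)
[2] halt off; pass (-1, -1)
[3] return_home on (inhibit); wire := none
[4] avoid_obstacle on (suppress); wire := (3, 2)
output (3, 2)
position: (5, 5) + (3, 2) = (8, 7)

8 7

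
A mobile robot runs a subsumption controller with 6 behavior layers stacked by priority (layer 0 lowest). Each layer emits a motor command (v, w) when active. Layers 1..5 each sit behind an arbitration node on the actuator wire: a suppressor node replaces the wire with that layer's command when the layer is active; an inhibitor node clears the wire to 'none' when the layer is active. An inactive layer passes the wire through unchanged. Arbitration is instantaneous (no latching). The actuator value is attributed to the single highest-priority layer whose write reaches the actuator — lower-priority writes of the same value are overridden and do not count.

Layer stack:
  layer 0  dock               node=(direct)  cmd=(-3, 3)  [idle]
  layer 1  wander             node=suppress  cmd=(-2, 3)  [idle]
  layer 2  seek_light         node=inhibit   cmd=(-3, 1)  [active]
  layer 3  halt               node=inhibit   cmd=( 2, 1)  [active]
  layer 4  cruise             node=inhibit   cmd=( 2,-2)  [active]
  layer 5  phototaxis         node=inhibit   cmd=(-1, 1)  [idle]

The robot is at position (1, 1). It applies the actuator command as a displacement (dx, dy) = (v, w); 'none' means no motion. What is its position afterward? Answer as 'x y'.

1 1

[0] dock off; wire := none
[1] wander off; pass none
[2] seek_light on (inhibit); wire := none
[3] halt on (inhibit); wire := none
[4] cruise on (inhibit); wire := none
[5] phototaxis off; pass none
output none
position: (1, 1) + none = (1, 1)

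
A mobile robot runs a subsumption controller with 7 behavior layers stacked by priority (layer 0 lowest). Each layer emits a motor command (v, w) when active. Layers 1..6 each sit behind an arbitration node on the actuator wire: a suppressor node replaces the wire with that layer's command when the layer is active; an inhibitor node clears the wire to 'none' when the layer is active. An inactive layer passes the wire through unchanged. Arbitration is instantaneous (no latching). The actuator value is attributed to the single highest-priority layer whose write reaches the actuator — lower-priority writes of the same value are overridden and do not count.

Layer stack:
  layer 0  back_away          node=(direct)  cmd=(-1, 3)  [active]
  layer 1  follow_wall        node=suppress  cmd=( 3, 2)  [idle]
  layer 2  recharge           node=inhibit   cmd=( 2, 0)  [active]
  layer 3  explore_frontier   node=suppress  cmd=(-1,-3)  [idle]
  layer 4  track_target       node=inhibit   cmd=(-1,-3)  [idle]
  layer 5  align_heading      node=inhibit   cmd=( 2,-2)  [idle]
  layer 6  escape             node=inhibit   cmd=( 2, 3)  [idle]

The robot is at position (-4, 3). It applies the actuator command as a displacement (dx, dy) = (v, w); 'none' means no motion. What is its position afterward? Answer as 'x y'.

-4 3

L0 back_away: active, feeds wire = (-1, 3)
L1 follow_wall: idle → wire stays (-1, 3)
L2 recharge: active, inhibitor → wire = none
L3 explore_frontier: idle → wire stays none
L4 track_target: idle → wire stays none
L5 align_heading: idle → wire stays none
L6 escape: idle → wire stays none
actuator = none
position: (-4, 3) + none = (-4, 3)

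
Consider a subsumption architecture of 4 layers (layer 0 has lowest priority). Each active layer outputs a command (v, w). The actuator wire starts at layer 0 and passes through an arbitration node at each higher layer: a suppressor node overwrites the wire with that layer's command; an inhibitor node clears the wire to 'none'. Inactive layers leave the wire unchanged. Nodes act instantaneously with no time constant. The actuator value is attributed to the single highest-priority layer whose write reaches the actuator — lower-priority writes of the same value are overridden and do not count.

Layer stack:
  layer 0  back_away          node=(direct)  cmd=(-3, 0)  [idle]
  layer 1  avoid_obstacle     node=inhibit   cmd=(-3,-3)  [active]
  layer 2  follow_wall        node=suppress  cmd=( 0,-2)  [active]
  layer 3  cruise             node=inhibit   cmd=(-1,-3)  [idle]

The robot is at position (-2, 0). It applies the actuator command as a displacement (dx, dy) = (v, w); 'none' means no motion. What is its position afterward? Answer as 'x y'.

layer 0 (back_away) idle — none
layer 1 (avoid_obstacle) active — inhibits: none
layer 2 (follow_wall) active — suppresses: (0, -2)
layer 3 (cruise) idle — unchanged: (0, -2)
→ actuator (0, -2)
position: (-2, 0) + (0, -2) = (-2, -2)

-2 -2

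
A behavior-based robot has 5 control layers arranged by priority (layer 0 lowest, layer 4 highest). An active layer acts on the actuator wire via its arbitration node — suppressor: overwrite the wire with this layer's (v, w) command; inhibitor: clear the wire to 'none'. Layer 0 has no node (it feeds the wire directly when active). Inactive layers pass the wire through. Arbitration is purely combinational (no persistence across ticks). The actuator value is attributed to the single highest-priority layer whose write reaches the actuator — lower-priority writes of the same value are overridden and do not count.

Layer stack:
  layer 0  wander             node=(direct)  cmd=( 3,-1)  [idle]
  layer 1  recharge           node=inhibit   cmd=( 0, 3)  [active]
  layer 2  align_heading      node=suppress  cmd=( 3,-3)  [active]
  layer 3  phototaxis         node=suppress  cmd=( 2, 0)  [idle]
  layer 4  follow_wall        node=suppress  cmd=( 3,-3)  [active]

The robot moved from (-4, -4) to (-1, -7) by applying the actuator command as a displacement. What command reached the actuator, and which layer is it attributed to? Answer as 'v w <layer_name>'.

displacement = (-1, -7) − (-4, -4) = (3, -3)
L0 wander: idle → wire = none
L1 recharge: active, inhibitor → wire = none
L2 align_heading: active, suppressor → wire = (3, -3)
L3 phototaxis: idle → wire stays (3, -3)
L4 follow_wall: active, suppressor → wire = (3, -3)
actuator = (3, -3) — from layer 4 (follow_wall)

3 -3 follow_wall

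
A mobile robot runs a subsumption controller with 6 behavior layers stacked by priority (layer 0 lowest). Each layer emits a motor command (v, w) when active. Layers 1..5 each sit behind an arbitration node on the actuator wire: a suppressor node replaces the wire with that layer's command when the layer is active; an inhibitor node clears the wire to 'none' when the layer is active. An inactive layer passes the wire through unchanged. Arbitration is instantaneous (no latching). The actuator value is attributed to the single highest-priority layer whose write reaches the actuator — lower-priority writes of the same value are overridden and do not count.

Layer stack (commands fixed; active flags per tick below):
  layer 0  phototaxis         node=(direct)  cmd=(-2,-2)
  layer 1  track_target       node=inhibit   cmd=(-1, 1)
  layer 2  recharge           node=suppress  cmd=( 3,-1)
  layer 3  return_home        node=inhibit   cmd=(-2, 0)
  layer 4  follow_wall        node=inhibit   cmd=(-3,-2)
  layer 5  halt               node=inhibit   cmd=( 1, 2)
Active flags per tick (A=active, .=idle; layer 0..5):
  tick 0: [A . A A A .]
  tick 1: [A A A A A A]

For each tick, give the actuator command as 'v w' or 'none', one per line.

none
none

tick 0:
  L0 phototaxis: active, feeds wire = (-2, -2)
  L1 track_target: idle → wire stays (-2, -2)
  L2 recharge: active, suppressor → wire = (3, -1)
  L3 return_home: active, inhibitor → wire = none
  L4 follow_wall: active, inhibitor → wire = none
  L5 halt: idle → wire stays none
  actuator = none
tick 1:
  L0 phototaxis: active, feeds wire = (-2, -2)
  L1 track_target: active, inhibitor → wire = none
  L2 recharge: active, suppressor → wire = (3, -1)
  L3 return_home: active, inhibitor → wire = none
  L4 follow_wall: active, inhibitor → wire = none
  L5 halt: active, inhibitor → wire = none
  actuator = none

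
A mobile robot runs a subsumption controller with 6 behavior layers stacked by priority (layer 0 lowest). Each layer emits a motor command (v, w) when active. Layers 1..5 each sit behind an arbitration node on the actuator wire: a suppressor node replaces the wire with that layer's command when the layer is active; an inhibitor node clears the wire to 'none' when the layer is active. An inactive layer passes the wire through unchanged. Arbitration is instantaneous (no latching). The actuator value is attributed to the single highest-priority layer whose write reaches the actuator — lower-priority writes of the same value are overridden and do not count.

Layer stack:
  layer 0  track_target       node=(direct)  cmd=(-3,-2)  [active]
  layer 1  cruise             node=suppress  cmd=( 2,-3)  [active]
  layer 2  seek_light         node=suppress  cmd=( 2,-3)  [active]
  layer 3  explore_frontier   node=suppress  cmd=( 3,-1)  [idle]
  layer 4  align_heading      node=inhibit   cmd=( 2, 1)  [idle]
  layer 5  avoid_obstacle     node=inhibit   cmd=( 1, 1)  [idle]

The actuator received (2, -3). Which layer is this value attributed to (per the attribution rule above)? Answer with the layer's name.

[0] track_target on; wire := (-3, -2)
[1] cruise on (suppress); wire := (2, -3)
[2] seek_light on (suppress); wire := (2, -3)
[3] explore_frontier off; pass (2, -3)
[4] align_heading off; pass (2, -3)
[5] avoid_obstacle off; pass (2, -3)
output (2, -3)
last writer: layer 2 = seek_light

seek_light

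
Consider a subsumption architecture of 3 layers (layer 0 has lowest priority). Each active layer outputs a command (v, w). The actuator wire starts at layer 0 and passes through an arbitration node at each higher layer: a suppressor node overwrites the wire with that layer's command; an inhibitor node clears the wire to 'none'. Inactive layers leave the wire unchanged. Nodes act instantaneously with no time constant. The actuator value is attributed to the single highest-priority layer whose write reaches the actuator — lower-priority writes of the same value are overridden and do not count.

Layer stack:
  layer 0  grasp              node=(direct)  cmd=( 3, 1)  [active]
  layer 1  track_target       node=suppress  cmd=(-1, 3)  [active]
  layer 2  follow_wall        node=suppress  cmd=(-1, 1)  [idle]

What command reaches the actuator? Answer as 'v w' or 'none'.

[0] grasp on; wire := (3, 1)
[1] track_target on (suppress); wire := (-1, 3)
[2] follow_wall off; pass (-1, 3)
output (-1, 3)

-1 3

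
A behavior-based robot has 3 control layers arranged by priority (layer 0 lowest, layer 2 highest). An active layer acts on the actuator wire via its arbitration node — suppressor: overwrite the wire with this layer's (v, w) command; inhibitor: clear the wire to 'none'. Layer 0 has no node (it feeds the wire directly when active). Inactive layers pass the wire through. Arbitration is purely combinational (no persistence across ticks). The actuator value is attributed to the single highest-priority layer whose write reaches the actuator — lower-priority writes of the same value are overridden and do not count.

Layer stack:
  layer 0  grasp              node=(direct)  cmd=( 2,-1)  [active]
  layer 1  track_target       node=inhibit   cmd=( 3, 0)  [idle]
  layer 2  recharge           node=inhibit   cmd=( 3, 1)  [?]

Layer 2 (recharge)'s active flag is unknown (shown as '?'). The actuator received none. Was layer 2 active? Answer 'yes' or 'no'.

If layer 2 is active=yes:
  actuator would be none
If layer 2 is active=no:
  actuator would be (2, -1)
Observed none, so layer 2 was active.

yes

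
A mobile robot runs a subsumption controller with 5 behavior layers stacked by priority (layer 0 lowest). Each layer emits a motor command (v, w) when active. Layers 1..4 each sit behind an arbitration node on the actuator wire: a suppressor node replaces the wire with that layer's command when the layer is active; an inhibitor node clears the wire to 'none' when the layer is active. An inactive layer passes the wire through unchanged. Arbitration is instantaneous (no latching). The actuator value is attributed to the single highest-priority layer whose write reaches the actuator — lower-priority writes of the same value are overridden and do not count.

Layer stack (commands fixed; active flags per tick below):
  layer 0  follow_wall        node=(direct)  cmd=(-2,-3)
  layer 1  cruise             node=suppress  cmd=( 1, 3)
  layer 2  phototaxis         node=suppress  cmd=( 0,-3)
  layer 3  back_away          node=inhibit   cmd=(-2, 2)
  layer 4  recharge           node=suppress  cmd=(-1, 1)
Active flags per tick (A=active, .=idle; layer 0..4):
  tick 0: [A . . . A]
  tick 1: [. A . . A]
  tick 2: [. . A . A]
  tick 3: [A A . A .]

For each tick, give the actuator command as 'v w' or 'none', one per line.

tick 0:
  [0] follow_wall on; wire := (-2, -3)
  [1] cruise off; pass (-2, -3)
  [2] phototaxis off; pass (-2, -3)
  [3] back_away off; pass (-2, -3)
  [4] recharge on (suppress); wire := (-1, 1)
  output (-1, 1)
tick 1:
  [0] follow_wall off; wire := none
  [1] cruise on (suppress); wire := (1, 3)
  [2] phototaxis off; pass (1, 3)
  [3] back_away off; pass (1, 3)
  [4] recharge on (suppress); wire := (-1, 1)
  output (-1, 1)
tick 2:
  [0] follow_wall off; wire := none
  [1] cruise off; pass none
  [2] phototaxis on (suppress); wire := (0, -3)
  [3] back_away off; pass (0, -3)
  [4] recharge on (suppress); wire := (-1, 1)
  output (-1, 1)
tick 3:
  [0] follow_wall on; wire := (-2, -3)
  [1] cruise on (suppress); wire := (1, 3)
  [2] phototaxis off; pass (1, 3)
  [3] back_away on (inhibit); wire := none
  [4] recharge off; pass none
  output none

-1 1
-1 1
-1 1
none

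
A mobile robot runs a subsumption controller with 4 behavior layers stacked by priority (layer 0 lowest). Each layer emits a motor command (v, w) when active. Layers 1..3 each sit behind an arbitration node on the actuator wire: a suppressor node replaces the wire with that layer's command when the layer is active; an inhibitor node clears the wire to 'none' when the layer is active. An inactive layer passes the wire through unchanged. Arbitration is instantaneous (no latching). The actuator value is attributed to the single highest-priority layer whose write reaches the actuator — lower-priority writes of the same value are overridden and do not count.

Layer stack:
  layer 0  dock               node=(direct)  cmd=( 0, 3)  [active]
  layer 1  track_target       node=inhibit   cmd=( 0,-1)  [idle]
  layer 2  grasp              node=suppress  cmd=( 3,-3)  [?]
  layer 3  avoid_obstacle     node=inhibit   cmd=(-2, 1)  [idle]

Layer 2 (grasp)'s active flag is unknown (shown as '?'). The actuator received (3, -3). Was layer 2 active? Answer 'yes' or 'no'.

If layer 2 is active=yes:
  actuator would be (3, -3)
If layer 2 is active=no:
  actuator would be (0, 3)
Observed (3, -3), so layer 2 was active.

yes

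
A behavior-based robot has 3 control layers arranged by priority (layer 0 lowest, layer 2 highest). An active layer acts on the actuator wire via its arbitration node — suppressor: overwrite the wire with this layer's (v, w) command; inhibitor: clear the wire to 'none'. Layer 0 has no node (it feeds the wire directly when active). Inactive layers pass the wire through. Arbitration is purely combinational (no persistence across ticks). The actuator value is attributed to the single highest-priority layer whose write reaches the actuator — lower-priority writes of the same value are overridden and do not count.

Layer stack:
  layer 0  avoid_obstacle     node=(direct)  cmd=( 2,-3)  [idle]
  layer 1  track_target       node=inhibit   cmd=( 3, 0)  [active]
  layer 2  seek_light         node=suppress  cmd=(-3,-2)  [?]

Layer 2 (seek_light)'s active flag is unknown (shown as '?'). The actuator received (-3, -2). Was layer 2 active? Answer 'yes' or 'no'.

If layer 2 is active=yes:
  actuator would be (-3, -2)
If layer 2 is active=no:
  actuator would be none
Observed (-3, -2), so layer 2 was active.

yes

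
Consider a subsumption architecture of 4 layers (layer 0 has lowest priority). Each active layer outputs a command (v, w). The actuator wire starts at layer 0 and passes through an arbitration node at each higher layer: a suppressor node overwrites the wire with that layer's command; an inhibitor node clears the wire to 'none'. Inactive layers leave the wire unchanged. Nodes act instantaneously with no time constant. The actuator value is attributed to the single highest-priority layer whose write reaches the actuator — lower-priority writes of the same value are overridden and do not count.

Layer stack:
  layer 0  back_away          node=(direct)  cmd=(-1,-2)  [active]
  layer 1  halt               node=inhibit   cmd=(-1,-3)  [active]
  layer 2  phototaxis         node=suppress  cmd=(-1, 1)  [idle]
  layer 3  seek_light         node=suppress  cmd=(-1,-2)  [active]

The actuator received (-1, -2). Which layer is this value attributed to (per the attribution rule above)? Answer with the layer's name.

L0 back_away: active, feeds wire = (-1, -2)
L1 halt: active, inhibitor → wire = none
L2 phototaxis: idle → wire stays none
L3 seek_light: active, suppressor → wire = (-1, -2)
actuator = (-1, -2)
last writer: layer 3 = seek_light

seek_light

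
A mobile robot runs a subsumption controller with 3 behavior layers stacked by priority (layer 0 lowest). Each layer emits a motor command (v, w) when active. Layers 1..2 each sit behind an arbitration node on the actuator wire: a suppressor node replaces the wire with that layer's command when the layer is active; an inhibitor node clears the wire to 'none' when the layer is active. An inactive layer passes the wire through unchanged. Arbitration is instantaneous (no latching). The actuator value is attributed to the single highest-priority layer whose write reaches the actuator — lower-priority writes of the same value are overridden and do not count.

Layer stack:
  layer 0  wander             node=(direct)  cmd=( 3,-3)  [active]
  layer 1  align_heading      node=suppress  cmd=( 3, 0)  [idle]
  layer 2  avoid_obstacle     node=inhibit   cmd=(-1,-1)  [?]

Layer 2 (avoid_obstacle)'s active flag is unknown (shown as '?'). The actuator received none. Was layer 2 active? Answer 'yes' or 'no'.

yes

If layer 2 is active=yes:
  actuator would be none
If layer 2 is active=no:
  actuator would be (3, -3)
Observed none, so layer 2 was active.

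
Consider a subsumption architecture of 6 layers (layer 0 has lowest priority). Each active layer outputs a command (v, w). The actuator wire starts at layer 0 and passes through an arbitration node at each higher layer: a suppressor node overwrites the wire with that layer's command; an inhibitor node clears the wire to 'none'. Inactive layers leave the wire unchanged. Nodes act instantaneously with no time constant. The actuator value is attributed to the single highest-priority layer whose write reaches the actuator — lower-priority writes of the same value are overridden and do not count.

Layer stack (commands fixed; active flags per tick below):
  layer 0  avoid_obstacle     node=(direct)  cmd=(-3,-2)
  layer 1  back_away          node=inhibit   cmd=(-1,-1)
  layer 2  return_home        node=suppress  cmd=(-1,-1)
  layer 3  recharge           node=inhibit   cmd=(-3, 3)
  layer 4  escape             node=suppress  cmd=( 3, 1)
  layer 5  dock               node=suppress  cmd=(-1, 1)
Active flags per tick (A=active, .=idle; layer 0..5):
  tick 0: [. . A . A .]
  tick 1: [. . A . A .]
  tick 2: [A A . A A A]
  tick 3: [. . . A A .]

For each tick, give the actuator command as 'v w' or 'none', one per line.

tick 0:
  layer 0 (avoid_obstacle) idle — none
  layer 1 (back_away) idle — unchanged: none
  layer 2 (return_home) active — suppresses: (-1, -1)
  layer 3 (recharge) idle — unchanged: (-1, -1)
  layer 4 (escape) active — suppresses: (3, 1)
  layer 5 (dock) idle — unchanged: (3, 1)
  → actuator (3, 1)
tick 1:
  layer 0 (avoid_obstacle) idle — none
  layer 1 (back_away) idle — unchanged: none
  layer 2 (return_home) active — suppresses: (-1, -1)
  layer 3 (recharge) idle — unchanged: (-1, -1)
  layer 4 (escape) active — suppresses: (3, 1)
  layer 5 (dock) idle — unchanged: (3, 1)
  → actuator (3, 1)
tick 2:
  layer 0 (avoid_obstacle) active — direct: (-3, -2)
  layer 1 (back_away) active — inhibits: none
  layer 2 (return_home) idle — unchanged: none
  layer 3 (recharge) active — inhibits: none
  layer 4 (escape) active — suppresses: (3, 1)
  layer 5 (dock) active — suppresses: (-1, 1)
  → actuator (-1, 1)
tick 3:
  layer 0 (avoid_obstacle) idle — none
  layer 1 (back_away) idle — unchanged: none
  layer 2 (return_home) idle — unchanged: none
  layer 3 (recharge) active — inhibits: none
  layer 4 (escape) active — suppresses: (3, 1)
  layer 5 (dock) idle — unchanged: (3, 1)
  → actuator (3, 1)

3 1
3 1
-1 1
3 1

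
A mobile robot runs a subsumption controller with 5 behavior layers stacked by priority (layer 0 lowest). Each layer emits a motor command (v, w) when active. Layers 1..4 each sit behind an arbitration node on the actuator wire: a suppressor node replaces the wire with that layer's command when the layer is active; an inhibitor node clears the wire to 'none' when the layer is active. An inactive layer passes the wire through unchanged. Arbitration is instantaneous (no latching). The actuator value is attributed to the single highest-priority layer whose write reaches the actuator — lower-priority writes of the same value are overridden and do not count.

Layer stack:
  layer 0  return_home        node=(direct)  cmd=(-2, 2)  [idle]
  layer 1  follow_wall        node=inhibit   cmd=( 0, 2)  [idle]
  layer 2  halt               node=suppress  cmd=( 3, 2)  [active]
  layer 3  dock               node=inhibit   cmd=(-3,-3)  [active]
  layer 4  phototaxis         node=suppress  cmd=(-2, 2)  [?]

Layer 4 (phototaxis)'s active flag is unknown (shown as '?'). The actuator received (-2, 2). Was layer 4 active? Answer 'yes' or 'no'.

If layer 4 is active=yes:
  actuator would be (-2, 2)
If layer 4 is active=no:
  actuator would be none
Observed (-2, 2), so layer 4 was active.

yes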